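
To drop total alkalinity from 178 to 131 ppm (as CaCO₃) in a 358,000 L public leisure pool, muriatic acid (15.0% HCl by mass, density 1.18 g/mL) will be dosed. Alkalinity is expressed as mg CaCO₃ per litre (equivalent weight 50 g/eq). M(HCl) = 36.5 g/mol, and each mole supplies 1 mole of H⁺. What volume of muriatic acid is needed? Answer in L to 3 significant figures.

Alkalinity to neutralize: (178 − 131) = 47 mg/L as CaCO₃ × 358,000 L = 16,830 g as CaCO₃.
Equivalents of H⁺ required: 16,830 ÷ 50 g/eq = 336.5 eq = 336.5 mol HCl.
Mass of HCl: 336.5 × 36.5 = 12,280 g.
Mass of 15.0% solution: 12,280 / 0.15 = 81,890 g.
Volume: 81,890 g ÷ 1.18 g/mL = 69,400 mL.

69.4 L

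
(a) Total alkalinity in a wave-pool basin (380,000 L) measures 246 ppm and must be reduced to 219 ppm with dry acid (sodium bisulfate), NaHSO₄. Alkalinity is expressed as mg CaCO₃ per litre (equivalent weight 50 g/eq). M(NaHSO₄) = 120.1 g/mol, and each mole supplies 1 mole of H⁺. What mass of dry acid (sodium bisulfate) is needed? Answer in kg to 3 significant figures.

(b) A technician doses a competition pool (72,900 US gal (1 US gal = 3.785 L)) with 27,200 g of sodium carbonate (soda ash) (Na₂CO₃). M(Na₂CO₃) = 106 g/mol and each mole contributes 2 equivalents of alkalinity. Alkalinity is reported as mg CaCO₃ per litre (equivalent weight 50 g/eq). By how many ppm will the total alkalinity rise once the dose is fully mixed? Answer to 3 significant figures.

(a) 24.6 kg; (b) 93.0 ppm

(a) Alkalinity to neutralize: (246 − 219) = 27 mg/L as CaCO₃ × 380,000 L = 10,260 g as CaCO₃.
(a) Equivalents of H⁺ required: 10,260 ÷ 50 g/eq = 205.2 eq = 205.2 mol NaHSO₄.
(a) Mass of NaHSO₄: 205.2 × 120.1 = 24,640 g.

(b) Volume: 72,900 US gal × 3.785 L/gal = 275,926 L.
(b) Moles of Na₂CO₃: 27,200 g ÷ 106 g/mol = 256.6 mol → 513.2 eq of alkalinity.
(b) As CaCO₃: 513.2 eq × 50 g/eq = 25,660 g.
(b) Rise: 25,660 g / 275,926 L × 1000 = 93 mg/L.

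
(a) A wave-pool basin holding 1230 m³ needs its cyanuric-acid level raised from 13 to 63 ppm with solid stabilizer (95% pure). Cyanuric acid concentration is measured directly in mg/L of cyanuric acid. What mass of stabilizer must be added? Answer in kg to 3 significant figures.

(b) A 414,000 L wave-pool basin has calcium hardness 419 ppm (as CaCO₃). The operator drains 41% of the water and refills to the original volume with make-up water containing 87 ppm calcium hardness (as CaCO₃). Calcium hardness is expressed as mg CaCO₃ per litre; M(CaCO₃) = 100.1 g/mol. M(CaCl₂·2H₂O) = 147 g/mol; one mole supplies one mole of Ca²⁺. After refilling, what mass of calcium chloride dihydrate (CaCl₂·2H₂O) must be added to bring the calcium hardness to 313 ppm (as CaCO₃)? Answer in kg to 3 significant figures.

(a) 64.7 kg; (b) 18.3 kg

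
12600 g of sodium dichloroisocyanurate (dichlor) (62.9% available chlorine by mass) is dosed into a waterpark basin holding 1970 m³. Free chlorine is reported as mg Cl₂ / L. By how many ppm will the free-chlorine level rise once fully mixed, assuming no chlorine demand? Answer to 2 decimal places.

Volume: 1970 m³ = 1,970,000 L.
Available chlorine delivered: 12,600 g × 0.629 = 7925 g as Cl₂.
Concentration rise: 7925 g / 1,970,000 L = 4.023 mg/L = 4.02 ppm.

4.02 ppm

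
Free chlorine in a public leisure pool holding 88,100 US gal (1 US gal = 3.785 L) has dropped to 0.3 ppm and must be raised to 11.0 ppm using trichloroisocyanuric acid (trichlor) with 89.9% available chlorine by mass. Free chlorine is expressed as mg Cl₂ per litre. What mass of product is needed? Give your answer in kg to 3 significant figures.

3.97 kg

Volume: 88,100 US gal × 3.785 L/gal = 333,458 L.
Chlorine deficit: 11.0 − 0.3 = 10.7 ppm = 10.7 mg/L as Cl₂.
Cl₂ equivalent needed: 10.7 mg/L × 333,458 L = 3,568,000 mg = 3568 g.
Product at 89.9% available chlorine: 3568 / 0.899 = 3969 g.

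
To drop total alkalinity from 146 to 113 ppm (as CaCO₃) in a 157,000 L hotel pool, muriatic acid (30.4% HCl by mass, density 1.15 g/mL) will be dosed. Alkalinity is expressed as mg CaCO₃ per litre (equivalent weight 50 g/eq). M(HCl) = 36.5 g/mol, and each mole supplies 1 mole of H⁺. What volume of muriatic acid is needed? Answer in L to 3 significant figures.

10.8 L

Alkalinity to neutralize: (146 − 113) = 33 mg/L as CaCO₃ × 157,000 L = 5181 g as CaCO₃.
Equivalents of H⁺ required: 5181 ÷ 50 g/eq = 103.6 eq = 103.6 mol HCl.
Mass of HCl: 103.6 × 36.5 = 3782 g.
Mass of 30.4% solution: 3782 / 0.304 = 12,440 g.
Volume: 12,440 g ÷ 1.15 g/mL = 10,820 mL.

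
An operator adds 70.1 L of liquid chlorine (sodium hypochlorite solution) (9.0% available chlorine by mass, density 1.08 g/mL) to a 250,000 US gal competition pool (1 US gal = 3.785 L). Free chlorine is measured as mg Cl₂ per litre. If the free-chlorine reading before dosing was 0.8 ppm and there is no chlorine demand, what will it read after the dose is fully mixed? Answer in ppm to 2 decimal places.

8.00 ppm

Volume: 250,000 US gal × 3.785 L/gal = 946,250 L.
Mass of solution: 70.1 L × 1000 mL/L × 1.08 g/mL = 75,710 g.
Available chlorine delivered: 75,710 g × 0.09 = 6814 g as Cl₂.
Concentration rise: 6814 g / 946,250 L = 7.201 mg/L = 7.20 ppm.
Final FC: 0.8 + 7.20 = 8.00 ppm.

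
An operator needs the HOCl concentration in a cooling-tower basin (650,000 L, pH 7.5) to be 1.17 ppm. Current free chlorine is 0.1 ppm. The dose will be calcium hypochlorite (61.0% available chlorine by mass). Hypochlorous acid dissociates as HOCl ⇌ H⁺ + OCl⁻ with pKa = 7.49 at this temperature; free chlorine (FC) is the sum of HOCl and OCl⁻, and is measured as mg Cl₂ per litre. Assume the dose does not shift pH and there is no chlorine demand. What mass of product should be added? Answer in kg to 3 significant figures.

[OCl⁻]/[HOCl] = 10^(pH − pKa) = 10^(7.5 − 7.49) = 1.023; fraction as HOCl = 1/(1 + 1.023) = 0.4942.
Free chlorine required for 1.17 ppm HOCl: 1.17 / 0.4942 = 2.367 ppm.
FC to add: 2.367 − 0.1 = 2.267 mg/L as Cl₂.
Cl₂ equivalent: 2.267 mg/L × 650,000 L = 1474 g.
Product at 61.0% available Cl: 1474 / 0.61 = 2416 g.

2.42 kg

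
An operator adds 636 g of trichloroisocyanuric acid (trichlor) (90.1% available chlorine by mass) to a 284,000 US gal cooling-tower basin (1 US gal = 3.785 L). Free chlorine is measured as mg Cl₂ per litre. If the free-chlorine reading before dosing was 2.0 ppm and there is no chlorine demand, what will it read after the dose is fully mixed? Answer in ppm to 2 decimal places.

Volume: 284,000 US gal × 3.785 L/gal = 1,074,940 L.
Available chlorine delivered: 636 g × 0.901 = 573 g as Cl₂.
Concentration rise: 573 g / 1,074,940 L = 0.5331 mg/L = 0.53 ppm.
Final FC: 2.0 + 0.53 = 2.53 ppm.

2.53 ppm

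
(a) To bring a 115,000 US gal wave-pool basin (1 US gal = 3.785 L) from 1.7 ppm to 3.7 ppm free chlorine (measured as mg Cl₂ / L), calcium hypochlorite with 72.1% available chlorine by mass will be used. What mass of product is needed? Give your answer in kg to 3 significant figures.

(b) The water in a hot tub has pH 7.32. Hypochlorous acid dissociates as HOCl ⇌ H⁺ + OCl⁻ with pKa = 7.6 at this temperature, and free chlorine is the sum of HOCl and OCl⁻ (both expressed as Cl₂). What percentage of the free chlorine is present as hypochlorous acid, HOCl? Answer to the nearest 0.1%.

(a) 1.21 kg; (b) 65.6%

(a) Volume: 115,000 US gal × 3.785 L/gal = 435,275 L.
(a) Chlorine deficit: 3.7 − 1.7 = 2 ppm = 2 mg/L as Cl₂.
(a) Cl₂ equivalent needed: 2 mg/L × 435,275 L = 870,600 mg = 870.5 g.
(a) Product at 72.1% available chlorine: 870.5 / 0.721 = 1207 g.

(b) [OCl⁻]/[HOCl] = 10^(pH − pKa) = 10^(7.32 − 7.6) = 10^-0.28 = 0.5248.
(b) Fraction as HOCl = 1 / (1 + 0.5248) = 0.6558.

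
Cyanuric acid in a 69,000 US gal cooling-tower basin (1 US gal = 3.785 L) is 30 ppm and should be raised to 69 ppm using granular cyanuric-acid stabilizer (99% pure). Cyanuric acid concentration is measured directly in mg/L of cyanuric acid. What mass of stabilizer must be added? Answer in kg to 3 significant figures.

10.3 kg

Volume: 69,000 US gal × 3.785 L/gal = 261,165 L.
CYA to add: (69 − 30) = 39 mg/L × 261,165 L = 10,190 g cyanuric acid.
At 99% purity: 10,190 / 0.99 = 10,290 g product.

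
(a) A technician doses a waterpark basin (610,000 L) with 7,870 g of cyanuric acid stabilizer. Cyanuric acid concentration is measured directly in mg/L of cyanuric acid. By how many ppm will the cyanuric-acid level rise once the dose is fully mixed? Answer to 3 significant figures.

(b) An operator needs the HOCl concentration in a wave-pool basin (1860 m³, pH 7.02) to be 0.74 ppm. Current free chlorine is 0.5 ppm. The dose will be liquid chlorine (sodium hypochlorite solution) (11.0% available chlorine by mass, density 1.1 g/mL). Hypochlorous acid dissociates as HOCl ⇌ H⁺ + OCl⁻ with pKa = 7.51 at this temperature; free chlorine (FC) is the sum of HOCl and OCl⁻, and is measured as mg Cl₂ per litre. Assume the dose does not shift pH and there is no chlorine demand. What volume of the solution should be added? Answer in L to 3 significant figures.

(a) 12.9 ppm; (b) 7.37 L

(a) Rise: 7,870 g / 610,000 L × 1000 = 12.9 mg/L.

(b) Volume: 1860 m³ = 1,860,000 L.
(b) [OCl⁻]/[HOCl] = 10^(pH − pKa) = 10^(7.02 − 7.51) = 0.3236; fraction as HOCl = 1/(1 + 0.3236) = 0.7555.
(b) Free chlorine required for 0.74 ppm HOCl: 0.74 / 0.7555 = 0.9795 ppm.
(b) FC to add: 0.9795 − 0.5 = 0.4795 mg/L as Cl₂.
(b) Cl₂ equivalent: 0.4795 mg/L × 1,860,000 L = 891.8 g.
(b) Product at 11.0% available Cl: 891.8 / 0.11 = 8107 g.
(b) Volume: 8107 g ÷ 1.1 g/mL = 7370 mL.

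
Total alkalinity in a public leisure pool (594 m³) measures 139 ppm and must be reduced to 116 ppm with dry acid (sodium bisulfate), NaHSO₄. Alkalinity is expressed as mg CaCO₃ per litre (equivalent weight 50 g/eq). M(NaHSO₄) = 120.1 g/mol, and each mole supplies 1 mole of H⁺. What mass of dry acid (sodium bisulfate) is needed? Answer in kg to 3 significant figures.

32.8 kg

Volume: 594 m³ = 594,000 L.
Alkalinity to neutralize: (139 − 116) = 23 mg/L as CaCO₃ × 594,000 L = 13,660 g as CaCO₃.
Equivalents of H⁺ required: 13,660 ÷ 50 g/eq = 273.2 eq = 273.2 mol NaHSO₄.
Mass of NaHSO₄: 273.2 × 120.1 = 32,820 g.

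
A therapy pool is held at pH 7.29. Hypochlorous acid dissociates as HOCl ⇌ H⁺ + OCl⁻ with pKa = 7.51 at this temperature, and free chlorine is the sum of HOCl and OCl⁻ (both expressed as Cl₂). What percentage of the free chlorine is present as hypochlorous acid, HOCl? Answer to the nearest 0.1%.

62.4%

[OCl⁻]/[HOCl] = 10^(pH − pKa) = 10^(7.29 − 7.51) = 10^-0.22 = 0.6026.
Fraction as HOCl = 1 / (1 + 0.6026) = 0.624.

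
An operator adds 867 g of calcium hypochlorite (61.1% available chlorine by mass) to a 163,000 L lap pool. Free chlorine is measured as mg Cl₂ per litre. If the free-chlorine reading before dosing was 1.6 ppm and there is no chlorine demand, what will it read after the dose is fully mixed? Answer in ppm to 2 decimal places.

Available chlorine delivered: 867 g × 0.611 = 529.7 g as Cl₂.
Concentration rise: 529.7 g / 163,000 L = 3.25 mg/L = 3.25 ppm.
Final FC: 1.6 + 3.25 = 4.85 ppm.

4.85 ppm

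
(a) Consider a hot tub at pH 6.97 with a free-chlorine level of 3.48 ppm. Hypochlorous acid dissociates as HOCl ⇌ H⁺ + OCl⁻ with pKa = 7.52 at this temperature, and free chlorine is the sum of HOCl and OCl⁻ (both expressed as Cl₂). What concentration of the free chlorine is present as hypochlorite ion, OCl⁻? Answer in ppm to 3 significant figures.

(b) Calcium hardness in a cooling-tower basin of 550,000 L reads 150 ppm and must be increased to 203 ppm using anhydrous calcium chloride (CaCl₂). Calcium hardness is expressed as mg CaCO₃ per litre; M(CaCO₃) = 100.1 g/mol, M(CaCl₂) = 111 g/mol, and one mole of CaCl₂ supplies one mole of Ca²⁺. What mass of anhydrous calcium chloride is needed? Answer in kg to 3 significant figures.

(a) [OCl⁻]/[HOCl] = 10^(pH − pKa) = 10^(6.97 − 7.52) = 10^-0.55 = 0.2818.
(a) Fraction as HOCl = 1 / (1 + 0.2818) = 0.7801.
(a) OCl⁻ = (1 − 0.7801) × 3.48 ppm = 0.7651 ppm.

(b) Hardness to add: (203 − 150) = 53 mg/L as CaCO₃ × 550,000 L = 29,150 g as CaCO₃.
(b) Moles of Ca²⁺ (1 mol Ca²⁺ ≡ 1 mol CaCO₃): 29,150 / 100.1 g/mol = 291.2 mol.
(b) Mass of CaCl₂: 291.2 × 111 = 32,320 g.

(a) 0.765 ppm; (b) 32.3 kg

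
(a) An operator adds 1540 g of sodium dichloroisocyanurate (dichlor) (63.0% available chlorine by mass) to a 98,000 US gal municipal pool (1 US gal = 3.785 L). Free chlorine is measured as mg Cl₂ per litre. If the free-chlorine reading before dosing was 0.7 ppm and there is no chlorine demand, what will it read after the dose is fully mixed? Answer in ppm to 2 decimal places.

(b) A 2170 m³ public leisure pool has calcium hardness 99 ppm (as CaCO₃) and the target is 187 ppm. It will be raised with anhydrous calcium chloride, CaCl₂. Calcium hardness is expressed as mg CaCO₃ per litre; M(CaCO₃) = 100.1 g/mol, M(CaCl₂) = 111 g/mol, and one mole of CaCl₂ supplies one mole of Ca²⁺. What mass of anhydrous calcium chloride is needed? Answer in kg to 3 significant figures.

(a) 3.32 ppm; (b) 212 kg

(a) Volume: 98,000 US gal × 3.785 L/gal = 370,930 L.
(a) Available chlorine delivered: 1540 g × 0.63 = 970.2 g as Cl₂.
(a) Concentration rise: 970.2 g / 370,930 L = 2.616 mg/L = 2.62 ppm.
(a) Final FC: 0.7 + 2.62 = 3.32 ppm.

(b) Volume: 2170 m³ = 2,170,000 L.
(b) Hardness to add: (187 − 99) = 88 mg/L as CaCO₃ × 2,170,000 L = 191,000 g as CaCO₃.
(b) Moles of Ca²⁺ (1 mol Ca²⁺ ≡ 1 mol CaCO₃): 191,000 / 100.1 g/mol = 1908 mol.
(b) Mass of CaCl₂: 1908 × 111 = 211,800 g.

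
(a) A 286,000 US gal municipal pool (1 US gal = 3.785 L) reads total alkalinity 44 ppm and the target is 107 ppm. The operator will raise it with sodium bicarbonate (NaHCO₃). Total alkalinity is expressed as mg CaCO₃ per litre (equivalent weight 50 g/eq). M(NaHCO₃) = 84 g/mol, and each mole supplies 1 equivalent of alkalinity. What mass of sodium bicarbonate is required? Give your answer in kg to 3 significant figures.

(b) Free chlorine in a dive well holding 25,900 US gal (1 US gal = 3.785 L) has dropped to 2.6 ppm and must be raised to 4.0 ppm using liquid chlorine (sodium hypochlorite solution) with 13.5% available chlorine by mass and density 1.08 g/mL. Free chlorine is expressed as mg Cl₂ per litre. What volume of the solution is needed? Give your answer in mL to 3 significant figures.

(a) Volume: 286,000 US gal × 3.785 L/gal = 1,082,510 L.
(a) Alkalinity to add: (107 − 44) = 63 mg/L as CaCO₃ × 1,082,510 L = 68,200 g as CaCO₃.
(a) Equivalents: 68,200 g ÷ 50 g/eq = 1364 eq.
(a) NaHCO₃ supplies 1 eq per mole → 1364 mol.
(a) Mass: 1364 mol × 84 g/mol = 114,600 g.

(b) Volume: 25,900 US gal × 3.785 L/gal = 98,032 L.
(b) Chlorine deficit: 4.0 − 2.6 = 1.4 ppm = 1.4 mg/L as Cl₂.
(b) Cl₂ equivalent needed: 1.4 mg/L × 98,032 L = 137,200 mg = 137.2 g.
(b) Product at 13.5% available chlorine: 137.2 / 0.135 = 1017 g.
(b) Volume at density 1.08 g/mL: 1017 g ÷ 1.08 g/mL = 941.3 mL.

(a) 115 kg; (b) 941 mL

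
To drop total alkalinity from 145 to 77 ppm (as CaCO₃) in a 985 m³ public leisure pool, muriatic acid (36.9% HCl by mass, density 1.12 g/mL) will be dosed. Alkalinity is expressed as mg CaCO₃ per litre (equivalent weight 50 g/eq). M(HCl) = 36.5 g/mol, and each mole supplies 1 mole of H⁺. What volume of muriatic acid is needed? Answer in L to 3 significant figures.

118 L

Volume: 985 m³ = 985,000 L.
Alkalinity to neutralize: (145 − 77) = 68 mg/L as CaCO₃ × 985,000 L = 66,980 g as CaCO₃.
Equivalents of H⁺ required: 66,980 ÷ 50 g/eq = 1340 eq = 1340 mol HCl.
Mass of HCl: 1340 × 36.5 = 48,900 g.
Mass of 36.9% solution: 48,900 / 0.369 = 132,500 g.
Volume: 132,500 g ÷ 1.12 g/mL = 118,300 mL.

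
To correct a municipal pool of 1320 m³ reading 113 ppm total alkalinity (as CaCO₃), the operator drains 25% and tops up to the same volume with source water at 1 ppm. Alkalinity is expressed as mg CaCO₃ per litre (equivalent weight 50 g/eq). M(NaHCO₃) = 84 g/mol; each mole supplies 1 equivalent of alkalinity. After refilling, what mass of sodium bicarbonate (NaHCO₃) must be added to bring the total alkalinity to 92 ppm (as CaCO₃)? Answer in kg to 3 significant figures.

Volume: 1320 m³ = 1,320,000 L.
After draining 25% and refilling: 113 × 0.75 + 1 × 0.25 = 85 ppm.
Deficit to target: 92 − 85 = 7 mg/L.
As CaCO₃: 7 mg/L × 1,320,000 L = 9240 g; ÷ 50 g/eq ÷ 1 = 184.8 mol NaHCO₃.
Mass: 184.8 × 84 = 15,520 g.

15.5 kg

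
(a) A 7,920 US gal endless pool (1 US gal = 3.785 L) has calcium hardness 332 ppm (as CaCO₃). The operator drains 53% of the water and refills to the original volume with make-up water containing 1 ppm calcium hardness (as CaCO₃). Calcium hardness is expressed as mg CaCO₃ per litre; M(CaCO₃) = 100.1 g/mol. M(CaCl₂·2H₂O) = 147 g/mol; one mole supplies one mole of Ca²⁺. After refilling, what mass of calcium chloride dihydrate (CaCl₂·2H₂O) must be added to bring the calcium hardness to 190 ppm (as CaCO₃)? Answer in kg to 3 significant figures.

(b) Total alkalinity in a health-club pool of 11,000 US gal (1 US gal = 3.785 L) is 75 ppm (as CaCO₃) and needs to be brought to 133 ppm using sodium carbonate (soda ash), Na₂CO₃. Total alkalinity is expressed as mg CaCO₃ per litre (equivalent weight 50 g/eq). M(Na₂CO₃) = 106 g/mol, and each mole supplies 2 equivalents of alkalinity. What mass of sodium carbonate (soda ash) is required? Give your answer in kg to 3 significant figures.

(a) 1.47 kg; (b) 2.56 kg

(a) Volume: 7,920 US gal × 3.785 L/gal = 29,977 L.
(a) After draining 53% and refilling: 332 × 0.47 + 1 × 0.53 = 156.57 ppm.
(a) Deficit to target: 190 − 156.57 = 33.43 mg/L.
(a) As CaCO₃: 33.43 mg/L × 29,977 L = 1002 g; ÷ 100.1 = 10.01 mol Ca²⁺.
(a) Mass: 10.01 × 147 = 1472 g.

(b) Volume: 11,000 US gal × 3.785 L/gal = 41,635 L.
(b) Alkalinity to add: (133 − 75) = 58 mg/L as CaCO₃ × 41,635 L = 2415 g as CaCO₃.
(b) Equivalents: 2415 g ÷ 50 g/eq = 48.3 eq.
(b) Each mole of Na₂CO₃ supplies 2 eq, so 48.3 / 2 = 24.15 mol.
(b) Mass: 24.15 mol × 106 g/mol = 2560 g.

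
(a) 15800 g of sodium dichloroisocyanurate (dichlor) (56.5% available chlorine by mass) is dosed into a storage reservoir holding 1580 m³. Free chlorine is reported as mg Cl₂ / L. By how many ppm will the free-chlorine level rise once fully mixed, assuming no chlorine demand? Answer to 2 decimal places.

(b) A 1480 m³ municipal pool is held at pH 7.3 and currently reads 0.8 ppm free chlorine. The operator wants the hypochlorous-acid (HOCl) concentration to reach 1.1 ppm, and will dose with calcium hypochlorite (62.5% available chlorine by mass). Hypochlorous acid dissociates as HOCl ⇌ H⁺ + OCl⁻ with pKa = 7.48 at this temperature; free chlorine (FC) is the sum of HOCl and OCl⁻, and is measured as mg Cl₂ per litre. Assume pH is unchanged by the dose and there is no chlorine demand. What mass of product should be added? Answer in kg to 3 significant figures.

(a) Volume: 1580 m³ = 1,580,000 L.
(a) Available chlorine delivered: 15,800 g × 0.565 = 8927 g as Cl₂.
(a) Concentration rise: 8927 g / 1,580,000 L = 5.65 mg/L = 5.65 ppm.

(b) Volume: 1480 m³ = 1,480,000 L.
(b) [OCl⁻]/[HOCl] = 10^(pH − pKa) = 10^(7.3 − 7.48) = 0.6607; fraction as HOCl = 1/(1 + 0.6607) = 0.6022.
(b) Free chlorine required for 1.1 ppm HOCl: 1.1 / 0.6022 = 1.827 ppm.
(b) FC to add: 1.827 − 0.8 = 1.027 mg/L as Cl₂.
(b) Cl₂ equivalent: 1.027 mg/L × 1,480,000 L = 1520 g.
(b) Product at 62.5% available Cl: 1520 / 0.625 = 2431 g.

(a) 5.65 ppm; (b) 2.43 kg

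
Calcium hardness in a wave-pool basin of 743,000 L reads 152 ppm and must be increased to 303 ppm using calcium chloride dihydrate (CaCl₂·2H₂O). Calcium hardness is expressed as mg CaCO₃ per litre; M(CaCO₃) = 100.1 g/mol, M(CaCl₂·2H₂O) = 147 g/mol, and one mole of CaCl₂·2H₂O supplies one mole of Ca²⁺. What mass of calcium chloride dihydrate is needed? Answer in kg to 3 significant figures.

165 kg

Hardness to add: (303 − 152) = 151 mg/L as CaCO₃ × 743,000 L = 112,200 g as CaCO₃.
Moles of Ca²⁺ (1 mol Ca²⁺ ≡ 1 mol CaCO₃): 112,200 / 100.1 g/mol = 1121 mol.
Mass of CaCl₂·2H₂O: 1121 × 147 = 164,800 g.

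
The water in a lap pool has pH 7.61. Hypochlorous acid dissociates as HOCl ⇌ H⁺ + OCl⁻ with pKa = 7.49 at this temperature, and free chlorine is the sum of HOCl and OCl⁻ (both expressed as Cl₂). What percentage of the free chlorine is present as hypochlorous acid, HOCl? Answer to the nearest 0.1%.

[OCl⁻]/[HOCl] = 10^(pH − pKa) = 10^(7.61 − 7.49) = 10^0.12 = 1.318.
Fraction as HOCl = 1 / (1 + 1.318) = 0.4314.

43.1%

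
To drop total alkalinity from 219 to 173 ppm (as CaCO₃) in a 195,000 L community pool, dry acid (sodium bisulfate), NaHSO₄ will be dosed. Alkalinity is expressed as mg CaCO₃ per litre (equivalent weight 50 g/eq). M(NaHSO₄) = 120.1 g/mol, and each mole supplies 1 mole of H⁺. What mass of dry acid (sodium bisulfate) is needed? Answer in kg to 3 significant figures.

21.5 kg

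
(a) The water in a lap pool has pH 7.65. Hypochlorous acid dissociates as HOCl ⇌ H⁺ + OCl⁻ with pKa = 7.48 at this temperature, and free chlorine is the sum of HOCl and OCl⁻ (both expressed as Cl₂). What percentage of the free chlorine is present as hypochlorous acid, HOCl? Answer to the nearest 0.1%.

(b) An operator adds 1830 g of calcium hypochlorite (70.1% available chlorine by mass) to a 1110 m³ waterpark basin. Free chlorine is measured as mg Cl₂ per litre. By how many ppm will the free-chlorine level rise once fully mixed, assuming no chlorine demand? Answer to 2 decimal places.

(a) 40.3%; (b) 1.16 ppm

(a) [OCl⁻]/[HOCl] = 10^(pH − pKa) = 10^(7.65 − 7.48) = 10^0.17 = 1.479.
(a) Fraction as HOCl = 1 / (1 + 1.479) = 0.4034.

(b) Volume: 1110 m³ = 1,110,000 L.
(b) Available chlorine delivered: 1830 g × 0.701 = 1283 g as Cl₂.
(b) Concentration rise: 1283 g / 1,110,000 L = 1.156 mg/L = 1.16 ppm.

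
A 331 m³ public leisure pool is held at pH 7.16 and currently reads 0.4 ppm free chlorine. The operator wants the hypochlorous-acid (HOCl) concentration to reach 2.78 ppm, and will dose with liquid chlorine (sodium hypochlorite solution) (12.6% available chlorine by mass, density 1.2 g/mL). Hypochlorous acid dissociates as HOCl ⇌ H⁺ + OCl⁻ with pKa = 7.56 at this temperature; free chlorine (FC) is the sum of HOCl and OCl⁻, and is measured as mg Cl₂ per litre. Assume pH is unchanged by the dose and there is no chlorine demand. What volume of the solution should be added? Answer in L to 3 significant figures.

7.63 L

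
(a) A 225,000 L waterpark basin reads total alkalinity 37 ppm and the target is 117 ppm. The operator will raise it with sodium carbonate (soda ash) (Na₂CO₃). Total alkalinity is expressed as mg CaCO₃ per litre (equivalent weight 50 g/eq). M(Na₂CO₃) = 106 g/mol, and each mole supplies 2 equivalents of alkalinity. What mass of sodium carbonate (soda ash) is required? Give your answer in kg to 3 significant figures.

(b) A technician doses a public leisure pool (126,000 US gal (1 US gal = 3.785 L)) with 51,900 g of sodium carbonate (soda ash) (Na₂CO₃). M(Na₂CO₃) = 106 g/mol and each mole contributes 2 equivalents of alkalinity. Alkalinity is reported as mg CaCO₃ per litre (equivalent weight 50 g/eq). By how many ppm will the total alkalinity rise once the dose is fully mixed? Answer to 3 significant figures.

(a) Alkalinity to add: (117 − 37) = 80 mg/L as CaCO₃ × 225,000 L = 18,000 g as CaCO₃.
(a) Equivalents: 18,000 g ÷ 50 g/eq = 360 eq.
(a) Each mole of Na₂CO₃ supplies 2 eq, so 360 / 2 = 180 mol.
(a) Mass: 180 mol × 106 g/mol = 19,080 g.

(b) Volume: 126,000 US gal × 3.785 L/gal = 476,910 L.
(b) Moles of Na₂CO₃: 51,900 g ÷ 106 g/mol = 489.6 mol → 979.2 eq of alkalinity.
(b) As CaCO₃: 979.2 eq × 50 g/eq = 48,960 g.
(b) Rise: 48,960 g / 476,910 L × 1000 = 102.7 mg/L.

(a) 19.1 kg; (b) 103 ppm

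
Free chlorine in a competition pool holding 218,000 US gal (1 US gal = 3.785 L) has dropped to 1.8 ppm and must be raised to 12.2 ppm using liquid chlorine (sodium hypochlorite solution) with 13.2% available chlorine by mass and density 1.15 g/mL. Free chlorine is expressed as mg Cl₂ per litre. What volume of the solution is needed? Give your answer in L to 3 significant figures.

Volume: 218,000 US gal × 3.785 L/gal = 825,130 L.
Chlorine deficit: 12.2 − 1.8 = 10.4 ppm = 10.4 mg/L as Cl₂.
Cl₂ equivalent needed: 10.4 mg/L × 825,130 L = 8,581,000 mg = 8581 g.
Product at 13.2% available chlorine: 8581 / 0.132 = 65,010 g.
Volume at density 1.15 g/mL: 65,010 g ÷ 1.15 g/mL = 56,530 mL.

56.5 L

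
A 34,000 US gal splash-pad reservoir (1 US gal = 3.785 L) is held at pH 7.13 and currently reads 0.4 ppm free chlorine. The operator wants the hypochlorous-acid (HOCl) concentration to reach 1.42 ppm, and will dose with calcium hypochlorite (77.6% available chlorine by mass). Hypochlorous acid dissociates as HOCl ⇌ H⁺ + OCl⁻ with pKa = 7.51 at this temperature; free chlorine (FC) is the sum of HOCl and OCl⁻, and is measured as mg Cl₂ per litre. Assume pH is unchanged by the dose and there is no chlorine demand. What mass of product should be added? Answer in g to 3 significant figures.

267 g

Volume: 34,000 US gal × 3.785 L/gal = 128,690 L.
[OCl⁻]/[HOCl] = 10^(pH − pKa) = 10^(7.13 − 7.51) = 0.4169; fraction as HOCl = 1/(1 + 0.4169) = 0.7058.
Free chlorine required for 1.42 ppm HOCl: 1.42 / 0.7058 = 2.012 ppm.
FC to add: 2.012 − 0.4 = 1.612 mg/L as Cl₂.
Cl₂ equivalent: 1.612 mg/L × 128,690 L = 207.4 g.
Product at 77.6% available Cl: 207.4 / 0.776 = 267.3 g.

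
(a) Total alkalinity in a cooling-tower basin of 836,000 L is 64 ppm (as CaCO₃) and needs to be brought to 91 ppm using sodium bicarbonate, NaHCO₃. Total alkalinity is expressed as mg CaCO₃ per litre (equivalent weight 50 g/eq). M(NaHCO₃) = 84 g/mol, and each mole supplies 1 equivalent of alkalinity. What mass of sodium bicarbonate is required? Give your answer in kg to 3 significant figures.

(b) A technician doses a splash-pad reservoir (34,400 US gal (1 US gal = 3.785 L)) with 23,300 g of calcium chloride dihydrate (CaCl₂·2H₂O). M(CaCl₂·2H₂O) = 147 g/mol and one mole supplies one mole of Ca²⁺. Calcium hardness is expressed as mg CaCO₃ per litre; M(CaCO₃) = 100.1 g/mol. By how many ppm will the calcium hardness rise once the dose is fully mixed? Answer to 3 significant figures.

(a) 37.9 kg; (b) 122 ppm

(a) Alkalinity to add: (91 − 64) = 27 mg/L as CaCO₃ × 836,000 L = 22,570 g as CaCO₃.
(a) Equivalents: 22,570 g ÷ 50 g/eq = 451.4 eq.
(a) NaHCO₃ supplies 1 eq per mole → 451.4 mol.
(a) Mass: 451.4 mol × 84 g/mol = 37,920 g.

(b) Volume: 34,400 US gal × 3.785 L/gal = 130,204 L.
(b) Moles of Ca²⁺: 23,300 g ÷ 147 g/mol = 158.5 mol.
(b) As CaCO₃: 158.5 mol × 100.1 g/mol = 15,870 g.
(b) Rise: 15,870 g / 130,204 L × 1000 = 121.9 mg/L.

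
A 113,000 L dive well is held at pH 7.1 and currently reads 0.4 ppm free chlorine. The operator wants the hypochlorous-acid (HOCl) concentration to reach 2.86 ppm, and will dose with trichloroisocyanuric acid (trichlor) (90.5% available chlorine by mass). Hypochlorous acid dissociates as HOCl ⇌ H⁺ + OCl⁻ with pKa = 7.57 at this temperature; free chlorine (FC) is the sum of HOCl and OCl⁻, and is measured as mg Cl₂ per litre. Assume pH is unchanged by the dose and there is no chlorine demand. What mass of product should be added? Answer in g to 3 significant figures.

428 g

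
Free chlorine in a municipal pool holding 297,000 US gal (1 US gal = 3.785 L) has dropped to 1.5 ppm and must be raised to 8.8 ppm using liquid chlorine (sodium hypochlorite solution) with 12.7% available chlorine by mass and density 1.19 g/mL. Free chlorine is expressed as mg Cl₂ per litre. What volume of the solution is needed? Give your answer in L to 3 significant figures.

54.3 L

Volume: 297,000 US gal × 3.785 L/gal = 1,124,145 L.
Chlorine deficit: 8.8 − 1.5 = 7.3 ppm = 7.3 mg/L as Cl₂.
Cl₂ equivalent needed: 7.3 mg/L × 1,124,145 L = 8,206,000 mg = 8206 g.
Product at 12.7% available chlorine: 8206 / 0.127 = 64,620 g.
Volume at density 1.19 g/mL: 64,620 g ÷ 1.19 g/mL = 54,300 mL.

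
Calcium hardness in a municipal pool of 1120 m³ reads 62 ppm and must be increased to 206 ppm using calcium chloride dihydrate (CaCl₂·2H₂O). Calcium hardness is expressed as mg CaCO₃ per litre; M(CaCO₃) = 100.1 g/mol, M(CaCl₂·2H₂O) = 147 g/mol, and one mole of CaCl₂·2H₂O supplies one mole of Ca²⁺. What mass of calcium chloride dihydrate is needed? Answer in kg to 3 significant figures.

Volume: 1120 m³ = 1,120,000 L.
Hardness to add: (206 − 62) = 144 mg/L as CaCO₃ × 1,120,000 L = 161,300 g as CaCO₃.
Moles of Ca²⁺ (1 mol Ca²⁺ ≡ 1 mol CaCO₃): 161,300 / 100.1 g/mol = 1611 mol.
Mass of CaCl₂·2H₂O: 1611 × 147 = 236,800 g.

237 kg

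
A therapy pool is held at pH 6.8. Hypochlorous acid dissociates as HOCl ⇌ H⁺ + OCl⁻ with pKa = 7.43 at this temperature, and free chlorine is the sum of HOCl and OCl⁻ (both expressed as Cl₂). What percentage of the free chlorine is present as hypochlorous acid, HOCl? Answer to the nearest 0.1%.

[OCl⁻]/[HOCl] = 10^(pH − pKa) = 10^(6.8 − 7.43) = 10^-0.63 = 0.2344.
Fraction as HOCl = 1 / (1 + 0.2344) = 0.8101.

81.0%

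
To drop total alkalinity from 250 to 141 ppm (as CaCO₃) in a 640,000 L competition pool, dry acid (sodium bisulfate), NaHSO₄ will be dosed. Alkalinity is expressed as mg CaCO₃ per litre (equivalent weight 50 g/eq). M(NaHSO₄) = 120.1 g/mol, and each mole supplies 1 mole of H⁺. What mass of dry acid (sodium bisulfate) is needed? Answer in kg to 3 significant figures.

Alkalinity to neutralize: (250 − 141) = 109 mg/L as CaCO₃ × 640,000 L = 69,760 g as CaCO₃.
Equivalents of H⁺ required: 69,760 ÷ 50 g/eq = 1395 eq = 1395 mol NaHSO₄.
Mass of NaHSO₄: 1395 × 120.1 = 167,600 g.

168 kg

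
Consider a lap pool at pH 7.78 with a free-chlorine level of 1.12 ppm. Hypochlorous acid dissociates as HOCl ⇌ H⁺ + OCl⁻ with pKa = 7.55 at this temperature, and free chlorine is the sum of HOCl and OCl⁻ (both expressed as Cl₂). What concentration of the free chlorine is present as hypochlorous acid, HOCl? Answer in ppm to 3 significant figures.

0.415 ppm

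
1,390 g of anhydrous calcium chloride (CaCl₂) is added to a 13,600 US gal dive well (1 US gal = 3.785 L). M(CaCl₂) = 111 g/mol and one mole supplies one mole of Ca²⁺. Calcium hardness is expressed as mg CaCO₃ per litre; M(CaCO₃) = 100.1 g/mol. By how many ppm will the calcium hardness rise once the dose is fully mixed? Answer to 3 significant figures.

24.4 ppm

Volume: 13,600 US gal × 3.785 L/gal = 51,476 L.
Moles of Ca²⁺: 1,390 g ÷ 111 g/mol = 12.52 mol.
As CaCO₃: 12.52 mol × 100.1 g/mol = 1254 g.
Rise: 1254 g / 51,476 L × 1000 = 24.35 mg/L.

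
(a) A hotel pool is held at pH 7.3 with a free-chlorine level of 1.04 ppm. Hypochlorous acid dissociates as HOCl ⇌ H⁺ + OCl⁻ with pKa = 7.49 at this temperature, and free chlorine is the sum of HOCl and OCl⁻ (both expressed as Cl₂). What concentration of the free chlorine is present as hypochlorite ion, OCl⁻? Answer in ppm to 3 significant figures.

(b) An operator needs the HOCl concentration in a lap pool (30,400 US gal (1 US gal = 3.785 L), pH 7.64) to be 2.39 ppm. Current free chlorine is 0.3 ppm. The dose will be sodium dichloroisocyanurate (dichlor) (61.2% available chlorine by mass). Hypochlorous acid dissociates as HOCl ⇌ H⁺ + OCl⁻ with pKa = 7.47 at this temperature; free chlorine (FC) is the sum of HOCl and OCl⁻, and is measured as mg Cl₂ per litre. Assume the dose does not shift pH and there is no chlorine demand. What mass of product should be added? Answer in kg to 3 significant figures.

(a) 0.408 ppm; (b) 1.06 kg

(a) [OCl⁻]/[HOCl] = 10^(pH − pKa) = 10^(7.3 − 7.49) = 10^-0.19 = 0.6457.
(a) Fraction as HOCl = 1 / (1 + 0.6457) = 0.6077.
(a) OCl⁻ = (1 − 0.6077) × 1.04 ppm = 0.408 ppm.

(b) Volume: 30,400 US gal × 3.785 L/gal = 115,064 L.
(b) [OCl⁻]/[HOCl] = 10^(pH − pKa) = 10^(7.64 − 7.47) = 1.479; fraction as HOCl = 1/(1 + 1.479) = 0.4034.
(b) Free chlorine required for 2.39 ppm HOCl: 2.39 / 0.4034 = 5.925 ppm.
(b) FC to add: 5.925 − 0.3 = 5.625 mg/L as Cl₂.
(b) Cl₂ equivalent: 5.625 mg/L × 115,064 L = 647.2 g.
(b) Product at 61.2% available Cl: 647.2 / 0.612 = 1058 g.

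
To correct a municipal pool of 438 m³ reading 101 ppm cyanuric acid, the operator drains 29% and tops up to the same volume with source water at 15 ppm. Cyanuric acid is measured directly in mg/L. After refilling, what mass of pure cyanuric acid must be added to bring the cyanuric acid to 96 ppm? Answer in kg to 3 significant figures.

Volume: 438 m³ = 438,000 L.
After draining 29% and refilling: 101 × 0.71 + 15 × 0.29 = 76.06 ppm.
Deficit to target: 96 − 76.06 = 19.94 mg/L.
Mass: 19.94 mg/L × 438,000 L = 8734 g cyanuric acid.

8.73 kg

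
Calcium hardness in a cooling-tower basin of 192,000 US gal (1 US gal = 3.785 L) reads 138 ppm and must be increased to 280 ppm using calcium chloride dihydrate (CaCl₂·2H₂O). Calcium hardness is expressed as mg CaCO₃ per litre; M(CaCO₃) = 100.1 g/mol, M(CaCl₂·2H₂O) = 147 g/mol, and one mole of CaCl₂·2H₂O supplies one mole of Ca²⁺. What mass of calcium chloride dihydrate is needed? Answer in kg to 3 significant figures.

152 kg

Volume: 192,000 US gal × 3.785 L/gal = 726,720 L.
Hardness to add: (280 − 138) = 142 mg/L as CaCO₃ × 726,720 L = 103,200 g as CaCO₃.
Moles of Ca²⁺ (1 mol Ca²⁺ ≡ 1 mol CaCO₃): 103,200 / 100.1 g/mol = 1031 mol.
Mass of CaCl₂·2H₂O: 1031 × 147 = 151,500 g.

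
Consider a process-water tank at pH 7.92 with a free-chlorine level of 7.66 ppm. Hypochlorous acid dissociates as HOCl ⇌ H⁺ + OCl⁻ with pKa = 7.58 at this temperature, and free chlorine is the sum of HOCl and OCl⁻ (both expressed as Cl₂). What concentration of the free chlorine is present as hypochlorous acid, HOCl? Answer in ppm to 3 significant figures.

2.40 ppm

[OCl⁻]/[HOCl] = 10^(pH − pKa) = 10^(7.92 − 7.58) = 10^0.34 = 2.188.
Fraction as HOCl = 1 / (1 + 2.188) = 0.3137.
HOCl = 0.3137 × 7.66 ppm = 2.403 ppm.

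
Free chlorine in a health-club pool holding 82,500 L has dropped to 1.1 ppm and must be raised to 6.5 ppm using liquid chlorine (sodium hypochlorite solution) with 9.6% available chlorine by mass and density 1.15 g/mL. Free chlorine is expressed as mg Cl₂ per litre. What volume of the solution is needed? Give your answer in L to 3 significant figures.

4.04 L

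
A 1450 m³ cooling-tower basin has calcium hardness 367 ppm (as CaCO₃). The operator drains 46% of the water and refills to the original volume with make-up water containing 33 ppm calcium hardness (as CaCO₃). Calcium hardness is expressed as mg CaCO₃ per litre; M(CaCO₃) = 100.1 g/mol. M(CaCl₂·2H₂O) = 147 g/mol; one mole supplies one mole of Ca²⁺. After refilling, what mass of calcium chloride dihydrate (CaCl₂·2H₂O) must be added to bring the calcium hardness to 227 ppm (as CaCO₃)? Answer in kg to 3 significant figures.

Volume: 1450 m³ = 1,450,000 L.
After draining 46% and refilling: 367 × 0.54 + 33 × 0.46 = 213.36 ppm.
Deficit to target: 227 − 213.36 = 13.64 mg/L.
As CaCO₃: 13.64 mg/L × 1,450,000 L = 19,780 g; ÷ 100.1 = 197.6 mol Ca²⁺.
Mass: 197.6 × 147 = 29,040 g.

29.0 kg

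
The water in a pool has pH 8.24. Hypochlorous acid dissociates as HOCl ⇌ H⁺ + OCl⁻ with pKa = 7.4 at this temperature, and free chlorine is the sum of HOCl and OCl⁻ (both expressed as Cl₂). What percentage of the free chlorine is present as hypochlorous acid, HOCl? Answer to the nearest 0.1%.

12.6%

[OCl⁻]/[HOCl] = 10^(pH − pKa) = 10^(8.24 − 7.4) = 10^0.84 = 6.918.
Fraction as HOCl = 1 / (1 + 6.918) = 0.1263.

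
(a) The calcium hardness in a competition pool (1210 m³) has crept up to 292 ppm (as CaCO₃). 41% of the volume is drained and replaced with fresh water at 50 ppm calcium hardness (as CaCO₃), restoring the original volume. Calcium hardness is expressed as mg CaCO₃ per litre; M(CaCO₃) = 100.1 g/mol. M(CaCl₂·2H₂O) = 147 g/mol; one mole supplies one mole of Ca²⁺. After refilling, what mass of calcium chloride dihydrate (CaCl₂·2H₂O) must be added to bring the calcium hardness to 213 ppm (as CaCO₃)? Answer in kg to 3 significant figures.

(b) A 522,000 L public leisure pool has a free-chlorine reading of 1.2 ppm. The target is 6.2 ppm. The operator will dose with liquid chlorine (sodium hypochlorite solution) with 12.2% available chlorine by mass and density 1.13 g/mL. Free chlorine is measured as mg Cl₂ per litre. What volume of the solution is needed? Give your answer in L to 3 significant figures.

(a) 35.9 kg; (b) 18.9 L

(a) Volume: 1210 m³ = 1,210,000 L.
(a) After draining 41% and refilling: 292 × 0.59 + 50 × 0.41 = 192.78 ppm.
(a) Deficit to target: 213 − 192.78 = 20.22 mg/L.
(a) As CaCO₃: 20.22 mg/L × 1,210,000 L = 24,470 g; ÷ 100.1 = 244.4 mol Ca²⁺.
(a) Mass: 244.4 × 147 = 35,930 g.

(b) Chlorine deficit: 6.2 − 1.2 = 5 ppm = 5 mg/L as Cl₂.
(b) Cl₂ equivalent needed: 5 mg/L × 522,000 L = 2,610,000 mg = 2610 g.
(b) Product at 12.2% available chlorine: 2610 / 0.122 = 21,390 g.
(b) Volume at density 1.13 g/mL: 21,390 g ÷ 1.13 g/mL = 18,930 mL.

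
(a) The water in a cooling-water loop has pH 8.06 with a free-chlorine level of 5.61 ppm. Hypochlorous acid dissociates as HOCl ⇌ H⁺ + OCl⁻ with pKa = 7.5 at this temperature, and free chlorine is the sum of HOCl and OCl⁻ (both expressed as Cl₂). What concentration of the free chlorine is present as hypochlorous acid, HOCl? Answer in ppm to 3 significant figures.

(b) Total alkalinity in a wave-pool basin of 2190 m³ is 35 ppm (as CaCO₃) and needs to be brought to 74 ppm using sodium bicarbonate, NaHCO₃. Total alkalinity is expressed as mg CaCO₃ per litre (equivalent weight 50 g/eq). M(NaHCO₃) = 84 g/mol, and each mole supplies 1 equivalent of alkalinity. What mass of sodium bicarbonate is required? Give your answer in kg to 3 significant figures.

(a) [OCl⁻]/[HOCl] = 10^(pH − pKa) = 10^(8.06 − 7.5) = 10^0.56 = 3.631.
(a) Fraction as HOCl = 1 / (1 + 3.631) = 0.2159.
(a) HOCl = 0.2159 × 5.61 ppm = 1.211 ppm.

(b) Volume: 2190 m³ = 2,190,000 L.
(b) Alkalinity to add: (74 − 35) = 39 mg/L as CaCO₃ × 2,190,000 L = 85,410 g as CaCO₃.
(b) Equivalents: 85,410 g ÷ 50 g/eq = 1708 eq.
(b) NaHCO₃ supplies 1 eq per mole → 1708 mol.
(b) Mass: 1708 mol × 84 g/mol = 143,500 g.

(a) 1.21 ppm; (b) 143 kg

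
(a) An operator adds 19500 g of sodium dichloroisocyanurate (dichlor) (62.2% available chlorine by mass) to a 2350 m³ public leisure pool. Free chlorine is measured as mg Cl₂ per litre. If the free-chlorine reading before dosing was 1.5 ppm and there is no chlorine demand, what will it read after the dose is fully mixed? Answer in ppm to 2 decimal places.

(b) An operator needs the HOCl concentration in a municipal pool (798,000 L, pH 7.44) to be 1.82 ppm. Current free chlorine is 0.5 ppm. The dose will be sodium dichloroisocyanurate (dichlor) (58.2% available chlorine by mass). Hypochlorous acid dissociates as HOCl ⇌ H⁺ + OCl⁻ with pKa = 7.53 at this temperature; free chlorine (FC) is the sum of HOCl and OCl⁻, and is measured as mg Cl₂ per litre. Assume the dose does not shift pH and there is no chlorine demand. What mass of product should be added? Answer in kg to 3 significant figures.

(a) 6.66 ppm; (b) 3.84 kg

(a) Volume: 2350 m³ = 2,350,000 L.
(a) Available chlorine delivered: 19,500 g × 0.622 = 12,130 g as Cl₂.
(a) Concentration rise: 12,130 g / 2,350,000 L = 5.161 mg/L = 5.16 ppm.
(a) Final FC: 1.5 + 5.16 = 6.66 ppm.

(b) [OCl⁻]/[HOCl] = 10^(pH − pKa) = 10^(7.44 − 7.53) = 0.8128; fraction as HOCl = 1/(1 + 0.8128) = 0.5516.
(b) Free chlorine required for 1.82 ppm HOCl: 1.82 / 0.5516 = 3.299 ppm.
(b) FC to add: 3.299 − 0.5 = 2.799 mg/L as Cl₂.
(b) Cl₂ equivalent: 2.799 mg/L × 798,000 L = 2234 g.
(b) Product at 58.2% available Cl: 2234 / 0.582 = 3838 g.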